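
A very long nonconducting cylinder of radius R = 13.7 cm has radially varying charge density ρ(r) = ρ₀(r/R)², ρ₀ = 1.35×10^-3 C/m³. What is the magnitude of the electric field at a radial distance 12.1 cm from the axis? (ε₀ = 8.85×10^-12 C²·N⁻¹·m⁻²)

|E| ≈ 3.60×10^6 V/m

Choose a coaxial cylinder of radius r = 12.1 cm (arbitrary length L) as the Gaussian surface (r < R).
λ_enc = ∫₀^r ρ(r')·2πr' dr' = (2πρ₀/R²)·r^4/4 = 2.422×10^-5 C/m.
Applying ∮E·dA = Q_enc/ε₀ with the end caps contributing no flux:
E = |λ_enc|/(2πε₀r) = (2.422×10^-5)/(2π·8.85×10^-12·0.121) = 3.60×10^6 N/C.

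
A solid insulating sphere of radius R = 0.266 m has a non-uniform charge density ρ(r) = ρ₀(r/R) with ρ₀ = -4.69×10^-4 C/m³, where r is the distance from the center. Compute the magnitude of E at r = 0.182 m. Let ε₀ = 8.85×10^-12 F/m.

Use a concentric Gaussian sphere at r = 0.182 m (r < R).
Integrate the density: Q_enc = 4π ∫₀^r ρ₀(r'/R)^1 r'² dr' = 4πρ₀ r^4/(4·R) = -6.078×10^-6 C.
By Gauss's law, ∮E·dA = E·4πr² = Q_enc/ε₀.
E = |Q_enc|/(4πε₀r²) = (6.078e-6)/(4π·8.85×10^-12·(0.182)²) = 1.65e6 N/C.

E ≈ 1.65e6 V/m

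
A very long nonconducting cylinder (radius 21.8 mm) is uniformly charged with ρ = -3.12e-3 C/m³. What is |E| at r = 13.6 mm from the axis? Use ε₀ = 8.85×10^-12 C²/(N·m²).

E = 2.40×10^6 V/m

Choose a coaxial cylinder of radius r = 13.6 mm (arbitrary length L) as the Gaussian surface (r < R).
Enclosed charge per unit length: λ_enc = ρ·πr² = (-3.12e-3)π(0.0136)² = -1.813e-6 C/m.
By Gauss's law (flux through the curved wall only), E·2πrL = λ_enc L/ε₀.
E = |λ_enc|/(2πε₀r) = (1.813×10^-6)/(2π·8.85×10^-12·0.0136) = 2.40×10^6 N/C.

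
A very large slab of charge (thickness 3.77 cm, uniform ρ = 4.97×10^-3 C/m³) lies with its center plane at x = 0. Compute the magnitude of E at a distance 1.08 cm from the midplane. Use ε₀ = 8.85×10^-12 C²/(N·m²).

|E| = 6.07×10^6 N/C

By symmetry E is perpendicular to the slab. A Gaussian pillbox from −1.08 cm to +1.08 cm (face area A) lies entirely within the slab.
Q_enc = ρ·(2x)·A and flux = 2EA, so 2EA = 2ρxA/ε₀ ⇒ E = |ρ|x/ε₀.
E = (4.97e-3)(0.0108)/(8.85×10^-12) = 6.07×10^6 N/C.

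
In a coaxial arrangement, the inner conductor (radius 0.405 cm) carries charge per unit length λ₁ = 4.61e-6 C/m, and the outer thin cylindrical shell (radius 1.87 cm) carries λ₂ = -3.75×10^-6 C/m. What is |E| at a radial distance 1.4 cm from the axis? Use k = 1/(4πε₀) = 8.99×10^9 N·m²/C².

Choose a coaxial cylinder of radius r = 1.4 cm (arbitrary length L) as the Gaussian surface (between the conductors, 0.405 cm < r < 1.87 cm).
Only the inner wire is enclosed; the outer shell contributes nothing inside itself. λ_enc = λ₁ = 4.61×10^-6 C/m.
Gauss's law: E·2πrL = λ_enc L/ε₀.
E = 2k|λ_enc|/r = 2(8.99×10^9)(4.61×10^-6)/(0.014) = 5.92e6 N/C.

E ≈ 5.92×10^6 N/C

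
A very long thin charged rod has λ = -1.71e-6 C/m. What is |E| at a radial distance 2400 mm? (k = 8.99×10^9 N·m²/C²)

E = 1.28×10^4 V/m

Coaxial Gaussian cylinder, radius r = 2400 mm, length L.
Q_enc = λL, so λ_enc = -1.71×10^-6 C/m.
By Gauss's law (flux through the curved wall only), E·2πrL = λ_enc L/ε₀.
E = 2k|λ_enc|/r = 2(8.99×10^9)(1.71×10^-6)/(2.4) = 1.28×10^4 N/C.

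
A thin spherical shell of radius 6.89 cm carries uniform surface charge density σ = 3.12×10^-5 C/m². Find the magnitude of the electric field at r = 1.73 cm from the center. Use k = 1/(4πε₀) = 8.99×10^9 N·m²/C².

Use a concentric Gaussian sphere at r = 1.73 cm (inside the shell, r < 6.89 cm).
No charge lies within this surface, so Q_enc = 0 and Gauss's law gives E·4πr² = 0 ⇒ E = 0.

|E| = 0 V/m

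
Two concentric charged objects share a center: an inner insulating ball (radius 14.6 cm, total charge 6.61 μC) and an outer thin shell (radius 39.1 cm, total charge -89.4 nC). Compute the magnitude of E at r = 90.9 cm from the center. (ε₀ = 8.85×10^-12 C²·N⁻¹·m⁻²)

|E| ≈ 7.10e4 N/C

Symmetry ⇒ E = E(r) r̂. Gaussian sphere of radius r = 90.9 cm (r > 39.1 cm, enclosing both).
Q_enc = (6.61 μC) + (-89.4 nC) = 6.521×10^-6 C.
Gauss's law: E·4πr² = Q_enc/ε₀.
E = |Q_enc|/(4πε₀r²) = (6.521×10^-6)/(4π·8.85×10^-12·(0.909)²) = 7.10e4 N/C.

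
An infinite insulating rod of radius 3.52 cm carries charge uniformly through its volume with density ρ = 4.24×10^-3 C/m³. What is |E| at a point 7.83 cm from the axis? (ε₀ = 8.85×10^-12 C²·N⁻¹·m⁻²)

By cylindrical symmetry E is radial; use a coaxial Gaussian cylinder of radius 7.83 cm and length L (r > 3.52 cm, full cross-section enclosed).
λ_enc = ρ·πR² = (4.24×10^-3)π(0.0352)² = 1.65×10^-5 C/m.
Gauss's law: E·2πrL = λ_enc L/ε₀.
E = |λ_enc|/(2πε₀r) = (1.65×10^-5)/(2π·8.85×10^-12·0.0783) = 3.79×10^6 N/C.

|E| ≈ 3.79×10^6 N/C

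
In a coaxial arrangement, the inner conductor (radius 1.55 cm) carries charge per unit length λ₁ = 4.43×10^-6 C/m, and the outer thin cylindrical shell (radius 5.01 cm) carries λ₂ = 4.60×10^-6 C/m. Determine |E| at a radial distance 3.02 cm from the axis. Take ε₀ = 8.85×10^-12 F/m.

By cylindrical symmetry E is radial; use a coaxial Gaussian cylinder of radius 3.02 cm and length L (between the conductors, 1.55 cm < r < 5.01 cm).
Only the inner wire is enclosed; the outer shell contributes nothing inside itself. λ_enc = λ₁ = 4.43×10^-6 C/m.
Applying ∮E·dA = Q_enc/ε₀ with the end caps contributing no flux:
E = |λ_enc|/(2πε₀r) = (4.43×10^-6)/(2π·8.85×10^-12·0.0302) = 2.64e6 N/C.

2.64×10^6 N/C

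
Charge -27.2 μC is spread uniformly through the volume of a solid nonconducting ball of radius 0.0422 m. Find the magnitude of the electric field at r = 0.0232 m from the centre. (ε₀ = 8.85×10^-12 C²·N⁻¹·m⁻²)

|E| = 7.55×10^7 N/C

Symmetry ⇒ E = E(r) r̂. Gaussian sphere of radius r = 0.0232 m (r < R).
For a uniform sphere the enclosed fraction is (r/R)³, so Q_enc = (-27.2 μC)(0.0232/0.0422)³ = -4.52×10^-6 C.
By Gauss's law, ∮E·dA = E·4πr² = Q_enc/ε₀.
E = |Q_enc|/(4πε₀r²) = (4.52e-6)/(4π·8.85×10^-12·(0.0232)²) = 7.55e7 N/C.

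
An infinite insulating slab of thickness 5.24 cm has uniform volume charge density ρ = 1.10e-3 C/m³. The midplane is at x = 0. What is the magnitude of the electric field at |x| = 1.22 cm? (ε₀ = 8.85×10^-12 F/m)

|E| = 1.52×10^6 V/m

By symmetry E is perpendicular to the slab. A Gaussian pillbox from −1.22 cm to +1.22 cm (face area A) lies entirely within the slab.
Q_enc = ρ·(2x)·A and flux = 2EA, so 2EA = 2ρxA/ε₀ ⇒ E = |ρ|x/ε₀.
E = (1.10×10^-3)(0.0122)/(8.85×10^-12) = 1.52×10^6 N/C.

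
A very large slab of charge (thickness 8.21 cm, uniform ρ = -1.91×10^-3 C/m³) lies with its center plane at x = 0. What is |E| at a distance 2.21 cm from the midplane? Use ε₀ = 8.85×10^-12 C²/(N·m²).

By symmetry E is perpendicular to the slab. A Gaussian pillbox from −2.21 cm to +2.21 cm (face area A) lies entirely within the slab.
Q_enc = ρ·(2x)·A and flux = 2EA, so 2EA = 2ρxA/ε₀ ⇒ E = |ρ|x/ε₀.
E = (1.91e-3)(0.0221)/(8.85×10^-12) = 4.77×10^6 N/C.

E = 4.77×10^6 V/m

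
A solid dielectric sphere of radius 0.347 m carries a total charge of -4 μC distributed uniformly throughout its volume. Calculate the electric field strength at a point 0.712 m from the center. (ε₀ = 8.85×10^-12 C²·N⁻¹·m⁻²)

E ≈ 7.09e4 N/C

By spherical symmetry E is radial; choose a Gaussian sphere of radius r = 0.712 m (r > R, so the entire charge is enclosed).
Q_enc = -4 μC = -4.00×10^-6 C.
Gauss's law: E·4πr² = Q_enc/ε₀.
E = |Q_enc|/(4πε₀r²) = (4.00×10^-6)/(4π·8.85×10^-12·(0.712)²) = 7.09e4 N/C.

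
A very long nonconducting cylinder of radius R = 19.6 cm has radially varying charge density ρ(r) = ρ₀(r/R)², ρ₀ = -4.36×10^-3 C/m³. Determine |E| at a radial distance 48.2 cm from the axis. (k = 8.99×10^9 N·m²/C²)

9.81×10^6 V/m

Take a coaxial cylindrical Gaussian surface of radius r = 48.2 cm and length L (r > R, full charge per length enclosed).
λ_enc = 2π ∫₀^R ρ₀(r'/R)^2 r' dr' = 2πρ₀R²/4 = -2.631e-4 C/m.
Gauss's law: E·2πrL = λ_enc L/ε₀.
E = 2k|λ_enc|/r = 2(8.99×10^9)(2.631e-4)/(0.482) = 9.81×10^6 N/C.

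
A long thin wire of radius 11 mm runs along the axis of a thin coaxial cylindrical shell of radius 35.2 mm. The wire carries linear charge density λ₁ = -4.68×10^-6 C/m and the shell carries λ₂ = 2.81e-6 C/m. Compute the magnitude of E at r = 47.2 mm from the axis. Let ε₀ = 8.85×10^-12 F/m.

|E| = 7.12×10^5 N/C

Take a coaxial cylindrical Gaussian surface of radius r = 47.2 mm and length L (r > 35.2 mm, enclosing both).
λ_enc = λ₁ + λ₂ = (-4.68e-6) + (2.81e-6) = -1.87×10^-6 C/m.
By Gauss's law (flux through the curved wall only), E·2πrL = λ_enc L/ε₀.
E = |λ_enc|/(2πε₀r) = (1.87×10^-6)/(2π·8.85×10^-12·0.0472) = 7.12×10^5 N/C.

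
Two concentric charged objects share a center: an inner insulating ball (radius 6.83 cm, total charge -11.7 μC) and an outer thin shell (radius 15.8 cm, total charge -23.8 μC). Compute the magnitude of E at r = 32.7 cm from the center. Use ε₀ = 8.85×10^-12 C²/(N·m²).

2.99×10^6 V/m

Symmetry ⇒ E = E(r) r̂. Gaussian sphere of radius r = 32.7 cm (r > 15.8 cm, enclosing both).
Q_enc = (-11.7 μC) + (-23.8 μC) = -3.55×10^-5 C.
Since E is radial and uniform over the Gaussian sphere, Φ = E·4πr² = Q_enc/ε₀.
E = |Q_enc|/(4πε₀r²) = (3.55×10^-5)/(4π·8.85×10^-12·(0.327)²) = 2.99e6 N/C.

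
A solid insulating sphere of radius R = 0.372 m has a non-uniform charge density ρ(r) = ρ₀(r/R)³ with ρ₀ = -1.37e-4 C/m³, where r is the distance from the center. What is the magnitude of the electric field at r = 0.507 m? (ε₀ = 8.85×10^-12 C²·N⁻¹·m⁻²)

Symmetry ⇒ E = E(r) r̂. Gaussian sphere of radius r = 0.507 m (r > R, all charge enclosed).
Q_enc = 4π ∫₀^R ρ₀(r'/R)^3 r'² dr' = 4πρ₀R³/6 = -1.477e-5 C.
Applying ∮E·dA = Q_enc/ε₀ with Φ = E(4πr²):
E = |Q_enc|/(4πε₀r²) = (1.477×10^-5)/(4π·8.85×10^-12·(0.507)²) = 5.17e5 N/C.

|E| ≈ 5.17e5 N/C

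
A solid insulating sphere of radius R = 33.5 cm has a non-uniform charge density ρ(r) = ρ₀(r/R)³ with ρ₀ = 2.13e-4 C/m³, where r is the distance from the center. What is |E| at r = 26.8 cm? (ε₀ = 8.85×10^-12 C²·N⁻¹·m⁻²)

E ≈ 5.50e5 N/C

By spherical symmetry E is radial; choose a Gaussian sphere of radius r = 26.8 cm (r < R).
Q_enc = ∫₀^r ρ(r')·4πr'² dr' = (4πρ₀/R³) ∫₀^r r'^5 dr' = 4πρ₀ r^6/(6·R³) = 4.397×10^-6 C.
Since E is radial and uniform over the Gaussian sphere, Φ = E·4πr² = Q_enc/ε₀.
E = |Q_enc|/(4πε₀r²) = (4.397×10^-6)/(4π·8.85×10^-12·(0.268)²) = 5.50×10^5 N/C.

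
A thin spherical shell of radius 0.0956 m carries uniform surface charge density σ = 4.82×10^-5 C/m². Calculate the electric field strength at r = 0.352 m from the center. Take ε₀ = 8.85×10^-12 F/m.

|E| = 4.02×10^5 V/m

Symmetry ⇒ E = E(r) r̂. Gaussian sphere of radius r = 0.352 m (r > 0.0956 m).
The entire shell is enclosed: Q_enc = σ·4πR² = (4.82×10^-5)·4π·(0.0956)² = 5.536×10^-6 C.
Applying ∮E·dA = Q_enc/ε₀ with Φ = E(4πr²):
E = |Q_enc|/(4πε₀r²) = (5.536×10^-6)/(4π·8.85×10^-12·(0.352)²) = 4.02×10^5 N/C.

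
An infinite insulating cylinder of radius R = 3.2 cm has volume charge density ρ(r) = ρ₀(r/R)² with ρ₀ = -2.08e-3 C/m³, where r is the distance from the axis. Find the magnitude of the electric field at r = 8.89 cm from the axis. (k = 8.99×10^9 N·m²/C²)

E = 6.77×10^5 N/C

Take a coaxial cylindrical Gaussian surface of radius r = 8.89 cm and length L (r > R, full charge per length enclosed).
λ_enc = 2π ∫₀^R ρ₀(r'/R)^2 r' dr' = 2πρ₀R²/4 = -3.346×10^-6 C/m.
By Gauss's law (flux through the curved wall only), E·2πrL = λ_enc L/ε₀.
E = 2k|λ_enc|/r = 2(8.99×10^9)(3.346×10^-6)/(0.0889) = 6.77×10^5 N/C.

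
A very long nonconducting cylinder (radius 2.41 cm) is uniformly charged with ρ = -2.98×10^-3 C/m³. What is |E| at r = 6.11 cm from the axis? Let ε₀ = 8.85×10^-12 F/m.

1.60×10^6 V/m

Coaxial Gaussian cylinder, radius r = 6.11 cm, length L (r > 2.41 cm, full cross-section enclosed).
λ_enc = ρ·πR² = (-2.98×10^-3)π(0.0241)² = -5.438e-6 C/m.
Gauss's law: E·2πrL = λ_enc L/ε₀.
E = |λ_enc|/(2πε₀r) = (5.438×10^-6)/(2π·8.85×10^-12·0.0611) = 1.60×10^6 N/C.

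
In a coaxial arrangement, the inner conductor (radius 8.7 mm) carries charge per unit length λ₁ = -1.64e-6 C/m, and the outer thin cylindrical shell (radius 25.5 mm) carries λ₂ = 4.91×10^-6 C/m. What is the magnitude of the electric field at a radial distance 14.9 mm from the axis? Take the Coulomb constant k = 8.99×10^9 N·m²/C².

|E| ≈ 1.98×10^6 N/C

Take a coaxial cylindrical Gaussian surface of radius r = 14.9 mm and length L (between the conductors, 8.7 mm < r < 25.5 mm).
Only the inner wire is enclosed; the outer shell contributes nothing inside itself. λ_enc = λ₁ = -1.64e-6 C/m.
Since E is radial and uniform over the curved surface, Φ = E·2πrL = Q_enc/ε₀ = λ_enc L/ε₀.
E = 2k|λ_enc|/r = 2(8.99×10^9)(1.64×10^-6)/(0.0149) = 1.98×10^6 N/C.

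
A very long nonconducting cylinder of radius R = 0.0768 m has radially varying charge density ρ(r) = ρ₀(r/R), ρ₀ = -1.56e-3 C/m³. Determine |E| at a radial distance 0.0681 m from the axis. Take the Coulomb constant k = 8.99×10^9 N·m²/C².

By cylindrical symmetry E is radial; use a coaxial Gaussian cylinder of radius 0.0681 m and length L (r < R).
λ_enc = ∫₀^r ρ(r')·2πr' dr' = (2πρ₀/R)·r^3/3 = -1.344e-5 C/m.
Applying ∮E·dA = Q_enc/ε₀ with the end caps contributing no flux:
E = 2k|λ_enc|/r = 2(8.99×10^9)(1.344×10^-5)/(0.0681) = 3.55e6 N/C.

|E| = 3.55e6 V/m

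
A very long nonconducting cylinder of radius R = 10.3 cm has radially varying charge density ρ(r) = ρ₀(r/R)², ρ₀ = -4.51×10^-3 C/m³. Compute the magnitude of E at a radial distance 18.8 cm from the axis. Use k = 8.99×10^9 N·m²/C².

Take a coaxial cylindrical Gaussian surface of radius r = 18.8 cm and length L (r > R, full charge per length enclosed).
λ_enc = 2π ∫₀^R ρ₀(r'/R)^2 r' dr' = 2πρ₀R²/4 = -7.516e-5 C/m.
Since E is radial and uniform over the curved surface, Φ = E·2πrL = Q_enc/ε₀ = λ_enc L/ε₀.
E = 2k|λ_enc|/r = 2(8.99×10^9)(7.516e-5)/(0.188) = 7.19×10^6 N/C.

E = 7.19e6 V/m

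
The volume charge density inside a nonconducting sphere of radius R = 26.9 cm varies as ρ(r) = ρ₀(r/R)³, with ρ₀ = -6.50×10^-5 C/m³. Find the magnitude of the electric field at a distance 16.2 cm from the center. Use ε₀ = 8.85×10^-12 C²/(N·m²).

Symmetry ⇒ E = E(r) r̂. Gaussian sphere of radius r = 16.2 cm (r < R).
Integrate the density: Q_enc = 4π ∫₀^r ρ₀(r'/R)^3 r'² dr' = 4πρ₀ r^6/(6·R³) = -1.264×10^-7 C.
By Gauss's law, ∮E·dA = E·4πr² = Q_enc/ε₀.
E = |Q_enc|/(4πε₀r²) = (1.264×10^-7)/(4π·8.85×10^-12·(0.162)²) = 4.33e4 N/C.

|E| = 4.33×10^4 N/C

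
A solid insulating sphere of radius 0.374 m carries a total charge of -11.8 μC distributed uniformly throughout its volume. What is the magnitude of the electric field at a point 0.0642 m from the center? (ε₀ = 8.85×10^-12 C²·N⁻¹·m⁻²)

By spherical symmetry E is radial; choose a Gaussian sphere of radius r = 0.0642 m (r < R).
Only the charge within r is enclosed: Q_enc = Q·(r/R)³ = (-11.8 μC)·(0.0642 m/0.374 m)³ = -5.969×10^-8 C.
Applying ∮E·dA = Q_enc/ε₀ with Φ = E(4πr²):
E = |Q_enc|/(4πε₀r²) = (5.969×10^-8)/(4π·8.85×10^-12·(0.0642)²) = 1.30×10^5 N/C.

|E| ≈ 1.30e5 N/C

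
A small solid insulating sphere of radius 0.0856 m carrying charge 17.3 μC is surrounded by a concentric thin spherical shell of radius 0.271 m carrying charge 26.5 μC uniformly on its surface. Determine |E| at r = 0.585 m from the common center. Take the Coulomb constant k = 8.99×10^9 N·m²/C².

By spherical symmetry E is radial; choose a Gaussian sphere of radius r = 0.585 m (r > 0.271 m, enclosing both).
Q_enc = (17.3 μC) + (26.5 μC) = 4.38×10^-5 C.
Applying ∮E·dA = Q_enc/ε₀ with Φ = E(4πr²):
E = k|Q_enc|/r² = (8.99×10^9)(4.38×10^-5)/(0.585)² = 1.15×10^6 N/C.

1.15×10^6 V/m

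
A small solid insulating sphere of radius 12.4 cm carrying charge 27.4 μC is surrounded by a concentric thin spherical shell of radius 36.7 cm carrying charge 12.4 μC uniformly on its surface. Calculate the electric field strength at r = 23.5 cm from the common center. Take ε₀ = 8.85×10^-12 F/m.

By spherical symmetry E is radial; choose a Gaussian sphere of radius r = 23.5 cm (between the bodies, 12.4 cm < r < 36.7 cm).
The shell at 36.7 cm lies outside the Gaussian surface, so Q_enc = 27.4 μC = 2.74×10^-5 C.
Applying ∮E·dA = Q_enc/ε₀ with Φ = E(4πr²):
E = |Q_enc|/(4πε₀r²) = (2.74×10^-5)/(4π·8.85×10^-12·(0.235)²) = 4.46×10^6 N/C.

E = 4.46×10^6 N/C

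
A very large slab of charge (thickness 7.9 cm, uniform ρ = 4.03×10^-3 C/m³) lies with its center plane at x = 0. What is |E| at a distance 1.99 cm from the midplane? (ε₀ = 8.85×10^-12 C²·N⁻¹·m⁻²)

9.06e6 V/m

By symmetry E is perpendicular to the slab. A Gaussian pillbox from −1.99 cm to +1.99 cm (face area A) lies entirely within the slab.
Q_enc = ρ·(2x)·A and flux = 2EA, so 2EA = 2ρxA/ε₀ ⇒ E = |ρ|x/ε₀.
E = (4.03e-3)(0.0199)/(8.85×10^-12) = 9.06×10^6 N/C.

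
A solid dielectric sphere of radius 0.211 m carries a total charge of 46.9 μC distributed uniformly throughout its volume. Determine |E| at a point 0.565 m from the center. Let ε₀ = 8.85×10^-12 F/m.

E ≈ 1.32e6 N/C

Use a concentric Gaussian sphere at r = 0.565 m (r > R, so the entire charge is enclosed).
Q_enc = 46.9 μC = 4.69×10^-5 C.
Since E is radial and uniform over the Gaussian sphere, Φ = E·4πr² = Q_enc/ε₀.
E = |Q_enc|/(4πε₀r²) = (4.69e-5)/(4π·8.85×10^-12·(0.565)²) = 1.32e6 N/C.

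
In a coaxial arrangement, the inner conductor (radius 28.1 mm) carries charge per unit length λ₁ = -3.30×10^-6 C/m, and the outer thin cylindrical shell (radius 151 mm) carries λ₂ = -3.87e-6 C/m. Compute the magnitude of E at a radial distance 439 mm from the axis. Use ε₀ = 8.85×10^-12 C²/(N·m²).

Coaxial Gaussian cylinder, radius r = 439 mm, length L (r > 151 mm, enclosing both).
λ_enc = λ₁ + λ₂ = (-3.30e-6) + (-3.87×10^-6) = -7.17×10^-6 C/m.
By Gauss's law (flux through the curved wall only), E·2πrL = λ_enc L/ε₀.
E = |λ_enc|/(2πε₀r) = (7.17×10^-6)/(2π·8.85×10^-12·0.439) = 2.94×10^5 N/C.

|E| = 2.94×10^5 V/m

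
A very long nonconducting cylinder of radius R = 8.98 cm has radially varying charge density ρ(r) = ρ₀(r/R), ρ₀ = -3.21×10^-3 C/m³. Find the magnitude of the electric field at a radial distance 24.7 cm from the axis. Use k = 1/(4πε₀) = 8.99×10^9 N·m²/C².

E = 3.95×10^6 V/m

Choose a coaxial cylinder of radius r = 24.7 cm (arbitrary length L) as the Gaussian surface (r > R, full charge per length enclosed).
λ_enc = 2π ∫₀^R ρ₀(r'/R)^1 r' dr' = 2πρ₀R²/3 = -5.421e-5 C/m.
Gauss's law: E·2πrL = λ_enc L/ε₀.
E = 2k|λ_enc|/r = 2(8.99×10^9)(5.421×10^-5)/(0.247) = 3.95e6 N/C.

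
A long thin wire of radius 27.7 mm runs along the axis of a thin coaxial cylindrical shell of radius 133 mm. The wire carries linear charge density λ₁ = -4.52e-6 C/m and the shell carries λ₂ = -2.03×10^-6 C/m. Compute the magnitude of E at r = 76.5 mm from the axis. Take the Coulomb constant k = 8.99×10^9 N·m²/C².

Take a coaxial cylindrical Gaussian surface of radius r = 76.5 mm and length L (between the conductors, 27.7 mm < r < 133 mm).
Only the inner wire is enclosed; the outer shell contributes nothing inside itself. λ_enc = λ₁ = -4.52e-6 C/m.
Applying ∮E·dA = Q_enc/ε₀ with the end caps contributing no flux:
E = 2k|λ_enc|/r = 2(8.99×10^9)(4.52×10^-6)/(0.0765) = 1.06×10^6 N/C.

E = 1.06×10^6 N/C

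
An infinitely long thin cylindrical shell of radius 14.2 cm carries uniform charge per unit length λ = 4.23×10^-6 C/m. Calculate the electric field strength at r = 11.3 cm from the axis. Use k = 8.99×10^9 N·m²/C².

|E| = 0 V/m

Coaxial Gaussian cylinder, radius r = 11.3 cm, length L (r < 14.2 cm, inside the shell).
All the surface charge lies outside this cylinder: Q_enc = 0, hence E = 0.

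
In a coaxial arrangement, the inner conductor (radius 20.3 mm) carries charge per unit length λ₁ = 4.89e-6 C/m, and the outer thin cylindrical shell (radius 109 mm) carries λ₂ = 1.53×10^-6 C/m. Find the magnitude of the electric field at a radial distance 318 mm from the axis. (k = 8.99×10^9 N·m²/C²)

Take a coaxial cylindrical Gaussian surface of radius r = 318 mm and length L (r > 109 mm, enclosing both).
λ_enc = λ₁ + λ₂ = (4.89e-6) + (1.53e-6) = 6.42e-6 C/m.
Applying ∮E·dA = Q_enc/ε₀ with the end caps contributing no flux:
E = 2k|λ_enc|/r = 2(8.99×10^9)(6.42e-6)/(0.318) = 3.63e5 N/C.

|E| ≈ 3.63×10^5 N/C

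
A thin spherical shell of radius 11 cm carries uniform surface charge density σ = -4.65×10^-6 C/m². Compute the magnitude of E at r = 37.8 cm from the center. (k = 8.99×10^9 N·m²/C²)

Use a concentric Gaussian sphere at r = 37.8 cm (r > 11 cm).
The entire shell is enclosed: Q_enc = σ·4πR² = (-4.65×10^-6)·4π·(0.11)² = -7.07×10^-7 C.
Applying ∮E·dA = Q_enc/ε₀ with Φ = E(4πr²):
E = k|Q_enc|/r² = (8.99×10^9)(7.07×10^-7)/(0.378)² = 4.45×10^4 N/C.

E ≈ 4.45×10^4 V/m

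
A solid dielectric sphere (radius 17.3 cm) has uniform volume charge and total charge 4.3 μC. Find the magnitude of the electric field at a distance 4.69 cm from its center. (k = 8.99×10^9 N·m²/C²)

3.50e5 V/m

Take a concentric spherical Gaussian surface of radius r = 4.69 cm (r < R).
For a uniform sphere the enclosed fraction is (r/R)³, so Q_enc = (4.3 μC)(0.0469/0.173)³ = 8.567e-8 C.
Applying ∮E·dA = Q_enc/ε₀ with Φ = E(4πr²):
E = k|Q_enc|/r² = (8.99×10^9)(8.567×10^-8)/(0.0469)² = 3.50e5 N/C.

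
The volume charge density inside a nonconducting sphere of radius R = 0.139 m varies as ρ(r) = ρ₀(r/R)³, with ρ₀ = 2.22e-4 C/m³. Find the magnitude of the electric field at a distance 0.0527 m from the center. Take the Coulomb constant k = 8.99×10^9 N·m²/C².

E = 1.20×10^4 N/C

By spherical symmetry E is radial; choose a Gaussian sphere of radius r = 0.0527 m (r < R).
Q_enc = ∫₀^r ρ(r')·4πr'² dr' = (4πρ₀/R³) ∫₀^r r'^5 dr' = 4πρ₀ r^6/(6·R³) = 3.709×10^-9 C.
Gauss's law: E·4πr² = Q_enc/ε₀.
E = k|Q_enc|/r² = (8.99×10^9)(3.709×10^-9)/(0.0527)² = 1.20×10^4 N/C.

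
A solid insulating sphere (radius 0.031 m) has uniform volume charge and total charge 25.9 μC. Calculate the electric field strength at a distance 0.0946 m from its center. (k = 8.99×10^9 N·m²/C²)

E = 2.60e7 N/C

Take a concentric spherical Gaussian surface of radius r = 0.0946 m (r > R, so the entire charge is enclosed).
Q_enc = 25.9 μC = 2.59e-5 C.
Since E is radial and uniform over the Gaussian sphere, Φ = E·4πr² = Q_enc/ε₀.
E = k|Q_enc|/r² = (8.99×10^9)(2.59e-5)/(0.0946)² = 2.60×10^7 N/C.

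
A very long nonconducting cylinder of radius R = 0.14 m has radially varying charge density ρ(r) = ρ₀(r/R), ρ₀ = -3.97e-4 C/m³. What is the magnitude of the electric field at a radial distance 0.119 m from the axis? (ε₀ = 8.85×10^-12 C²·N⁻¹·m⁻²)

E ≈ 1.51×10^6 N/C

Choose a coaxial cylinder of radius r = 0.119 m (arbitrary length L) as the Gaussian surface (r < R).
λ_enc = ∫₀^r ρ(r')·2πr' dr' = (2πρ₀/R)·r^3/3 = -1.001e-5 C/m.
Since E is radial and uniform over the curved surface, Φ = E·2πrL = Q_enc/ε₀ = λ_enc L/ε₀.
E = |λ_enc|/(2πε₀r) = (1.001×10^-5)/(2π·8.85×10^-12·0.119) = 1.51×10^6 N/C.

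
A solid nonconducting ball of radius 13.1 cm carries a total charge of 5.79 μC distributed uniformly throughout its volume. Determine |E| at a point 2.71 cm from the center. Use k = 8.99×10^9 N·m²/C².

6.27×10^5 N/C

Take a concentric spherical Gaussian surface of radius r = 2.71 cm (r < R).
For a uniform sphere the enclosed fraction is (r/R)³, so Q_enc = (5.79 μC)(0.0271/0.131)³ = 5.126×10^-8 C.
Gauss's law: E·4πr² = Q_enc/ε₀.
E = k|Q_enc|/r² = (8.99×10^9)(5.126e-8)/(0.0271)² = 6.27×10^5 N/C.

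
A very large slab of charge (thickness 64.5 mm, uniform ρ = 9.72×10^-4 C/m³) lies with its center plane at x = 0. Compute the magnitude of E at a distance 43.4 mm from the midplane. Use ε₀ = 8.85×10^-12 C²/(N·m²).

E = 3.54e6 N/C

The point |x| = 43.4 mm lies outside the slab (half-thickness 0.03225 m). A symmetric pillbox spanning the full slab encloses Q_enc = ρ·d·A.
Flux = 2EA ⇒ E = |ρ|d/(2ε₀), independent of distance outside.
E = (9.72×10^-4)(0.0645)/(2·8.85×10^-12) = 3.54×10^6 N/C.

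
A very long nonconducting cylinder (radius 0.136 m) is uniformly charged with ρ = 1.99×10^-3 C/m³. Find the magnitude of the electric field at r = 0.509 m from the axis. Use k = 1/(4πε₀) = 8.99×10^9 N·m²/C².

4.08e6 V/m

By cylindrical symmetry E is radial; use a coaxial Gaussian cylinder of radius 0.509 m and length L (r > 0.136 m, full cross-section enclosed).
λ_enc = ρ·πR² = (1.99e-3)π(0.136)² = 1.156e-4 C/m.
Since E is radial and uniform over the curved surface, Φ = E·2πrL = Q_enc/ε₀ = λ_enc L/ε₀.
E = 2k|λ_enc|/r = 2(8.99×10^9)(1.156e-4)/(0.509) = 4.08e6 N/C.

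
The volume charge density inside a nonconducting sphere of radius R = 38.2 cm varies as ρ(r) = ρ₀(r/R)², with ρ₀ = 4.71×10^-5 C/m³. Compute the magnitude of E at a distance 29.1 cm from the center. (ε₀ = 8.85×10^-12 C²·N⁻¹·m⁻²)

|E| = 1.80×10^5 V/m

By spherical symmetry E is radial; choose a Gaussian sphere of radius r = 29.1 cm (r < R).
Q_enc = ∫₀^r ρ(r')·4πr'² dr' = (4πρ₀/R²) ∫₀^r r'^4 dr' = 4πρ₀ r^5/(5·R²) = 1.693×10^-6 C.
Gauss's law: E·4πr² = Q_enc/ε₀.
E = |Q_enc|/(4πε₀r²) = (1.693×10^-6)/(4π·8.85×10^-12·(0.291)²) = 1.80×10^5 N/C.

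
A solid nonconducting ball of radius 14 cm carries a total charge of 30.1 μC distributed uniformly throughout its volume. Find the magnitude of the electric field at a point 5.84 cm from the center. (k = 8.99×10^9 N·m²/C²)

Take a concentric spherical Gaussian surface of radius r = 5.84 cm (r < R).
Only the charge within r is enclosed: Q_enc = Q·(r/R)³ = (30.1 μC)·(5.84 cm/14 cm)³ = 2.185×10^-6 C.
Applying ∮E·dA = Q_enc/ε₀ with Φ = E(4πr²):
E = k|Q_enc|/r² = (8.99×10^9)(2.185×10^-6)/(0.0584)² = 5.76e6 N/C.

|E| = 5.76e6 N/C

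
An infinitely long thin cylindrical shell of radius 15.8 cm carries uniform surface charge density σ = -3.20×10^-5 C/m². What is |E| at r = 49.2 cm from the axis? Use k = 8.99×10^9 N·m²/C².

E = 1.16×10^6 N/C

Coaxial Gaussian cylinder, radius r = 49.2 cm, length L (r > 15.8 cm).
The whole shell is enclosed: λ_enc = σ·2πR = (-3.20×10^-5)·2π·(0.158) = -3.177×10^-5 C/m.
Since E is radial and uniform over the curved surface, Φ = E·2πrL = Q_enc/ε₀ = λ_enc L/ε₀.
E = 2k|λ_enc|/r = 2(8.99×10^9)(3.177e-5)/(0.492) = 1.16×10^6 N/C.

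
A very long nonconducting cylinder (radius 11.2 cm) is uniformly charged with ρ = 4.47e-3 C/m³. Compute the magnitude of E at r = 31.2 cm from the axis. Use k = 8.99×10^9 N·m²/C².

Choose a coaxial cylinder of radius r = 31.2 cm (arbitrary length L) as the Gaussian surface (r > 11.2 cm, full cross-section enclosed).
λ_enc = ρ·πR² = (4.47×10^-3)π(0.112)² = 1.762×10^-4 C/m.
Since E is radial and uniform over the curved surface, Φ = E·2πrL = Q_enc/ε₀ = λ_enc L/ε₀.
E = 2k|λ_enc|/r = 2(8.99×10^9)(1.762e-4)/(0.312) = 1.02×10^7 N/C.

E = 1.02×10^7 V/m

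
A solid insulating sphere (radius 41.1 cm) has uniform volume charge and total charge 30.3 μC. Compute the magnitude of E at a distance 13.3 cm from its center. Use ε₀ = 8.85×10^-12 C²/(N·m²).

|E| = 5.22×10^5 V/m

Take a concentric spherical Gaussian surface of radius r = 13.3 cm (r < R).
For a uniform sphere the enclosed fraction is (r/R)³, so Q_enc = (30.3 μC)(0.133/0.411)³ = 1.027×10^-6 C.
Since E is radial and uniform over the Gaussian sphere, Φ = E·4πr² = Q_enc/ε₀.
E = |Q_enc|/(4πε₀r²) = (1.027×10^-6)/(4π·8.85×10^-12·(0.133)²) = 5.22×10^5 N/C.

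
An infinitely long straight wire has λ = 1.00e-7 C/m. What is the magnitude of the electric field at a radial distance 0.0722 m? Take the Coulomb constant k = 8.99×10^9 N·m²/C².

E = 2.49e4 N/C

Coaxial Gaussian cylinder, radius r = 0.0722 m, length L.
Q_enc = λL, so λ_enc = 1.00×10^-7 C/m.
Since E is radial and uniform over the curved surface, Φ = E·2πrL = Q_enc/ε₀ = λ_enc L/ε₀.
E = 2k|λ_enc|/r = 2(8.99×10^9)(1.00×10^-7)/(0.0722) = 2.49×10^4 N/C.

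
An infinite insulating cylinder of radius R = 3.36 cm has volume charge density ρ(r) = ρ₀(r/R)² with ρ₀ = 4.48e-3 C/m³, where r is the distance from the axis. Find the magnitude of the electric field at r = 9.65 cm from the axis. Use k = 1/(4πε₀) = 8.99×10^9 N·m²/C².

By cylindrical symmetry E is radial; use a coaxial Gaussian cylinder of radius 9.65 cm and length L (r > R, full charge per length enclosed).
λ_enc = 2π ∫₀^R ρ₀(r'/R)^2 r' dr' = 2πρ₀R²/4 = 7.945×10^-6 C/m.
Gauss's law: E·2πrL = λ_enc L/ε₀.
E = 2k|λ_enc|/r = 2(8.99×10^9)(7.945×10^-6)/(0.0965) = 1.48×10^6 N/C.

|E| = 1.48e6 V/m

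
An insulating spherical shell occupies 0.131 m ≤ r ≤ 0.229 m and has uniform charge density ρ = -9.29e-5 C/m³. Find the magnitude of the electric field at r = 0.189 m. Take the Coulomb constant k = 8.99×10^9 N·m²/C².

By spherical symmetry E is radial; choose a Gaussian sphere of radius r = 0.189 m (within the shell material, 0.131 m < r < 0.229 m).
Enclosed charge is the volume from a to r: Q_enc = (4π/3)ρ(r³ − a³) = -1.752e-6 C.
Since E is radial and uniform over the Gaussian sphere, Φ = E·4πr² = Q_enc/ε₀.
E = k|Q_enc|/r² = (8.99×10^9)(1.752×10^-6)/(0.189)² = 4.41e5 N/C.

E ≈ 4.41×10^5 V/m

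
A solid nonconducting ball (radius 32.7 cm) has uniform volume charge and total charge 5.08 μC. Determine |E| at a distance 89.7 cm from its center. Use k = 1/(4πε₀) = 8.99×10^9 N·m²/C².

E = 5.68×10^4 N/C

Symmetry ⇒ E = E(r) r̂. Gaussian sphere of radius r = 89.7 cm (r > R, so the entire charge is enclosed).
Q_enc = 5.08 μC = 5.08×10^-6 C.
Gauss's law: E·4πr² = Q_enc/ε₀.
E = k|Q_enc|/r² = (8.99×10^9)(5.08×10^-6)/(0.897)² = 5.68×10^4 N/C.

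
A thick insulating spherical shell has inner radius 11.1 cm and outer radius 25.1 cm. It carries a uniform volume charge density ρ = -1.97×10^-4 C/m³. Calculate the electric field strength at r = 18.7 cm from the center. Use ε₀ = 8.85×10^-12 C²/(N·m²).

1.10e6 N/C

By spherical symmetry E is radial; choose a Gaussian sphere of radius r = 18.7 cm (within the shell material, 11.1 cm < r < 25.1 cm).
Enclosed charge is the volume from a to r: Q_enc = (4π/3)ρ(r³ − a³) = -4.268e-6 C.
Since E is radial and uniform over the Gaussian sphere, Φ = E·4πr² = Q_enc/ε₀.
E = |Q_enc|/(4πε₀r²) = (4.268×10^-6)/(4π·8.85×10^-12·(0.187)²) = 1.10e6 N/C.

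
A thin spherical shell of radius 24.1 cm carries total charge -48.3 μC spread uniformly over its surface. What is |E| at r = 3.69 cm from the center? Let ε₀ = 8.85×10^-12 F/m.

Take a concentric spherical Gaussian surface of radius r = 3.69 cm (inside the shell, r < 24.1 cm).
All the charge is outside the Gaussian surface: Q_enc = 0, hence E = 0 everywhere inside the shell.

E = 0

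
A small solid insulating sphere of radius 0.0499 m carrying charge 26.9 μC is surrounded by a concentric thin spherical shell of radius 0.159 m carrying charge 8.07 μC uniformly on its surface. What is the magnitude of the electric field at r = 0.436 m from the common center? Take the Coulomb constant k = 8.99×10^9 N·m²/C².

E ≈ 1.65×10^6 N/C

Use a concentric Gaussian sphere at r = 0.436 m (r > 0.159 m, enclosing both).
Q_enc = (26.9 μC) + (8.07 μC) = 3.497e-5 C.
Applying ∮E·dA = Q_enc/ε₀ with Φ = E(4πr²):
E = k|Q_enc|/r² = (8.99×10^9)(3.497×10^-5)/(0.436)² = 1.65×10^6 N/C.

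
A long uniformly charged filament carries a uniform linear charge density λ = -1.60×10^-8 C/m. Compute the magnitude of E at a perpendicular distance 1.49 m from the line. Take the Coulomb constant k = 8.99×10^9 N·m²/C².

Coaxial Gaussian cylinder, radius r = 1.49 m, length L.
Q_enc = λL, so λ_enc = -1.60×10^-8 C/m.
Applying ∮E·dA = Q_enc/ε₀ with the end caps contributing no flux:
E = 2k|λ_enc|/r = 2(8.99×10^9)(1.60e-8)/(1.49) = 193 N/C.

|E| = 193 N/C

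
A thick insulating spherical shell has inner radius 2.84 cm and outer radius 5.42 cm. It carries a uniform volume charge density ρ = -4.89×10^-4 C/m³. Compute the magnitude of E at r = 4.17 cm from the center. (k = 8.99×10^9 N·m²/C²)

Use a concentric Gaussian sphere at r = 4.17 cm (within the shell material, 2.84 cm < r < 5.42 cm).
Only the shell between 2.84 cm and r is enclosed: Q_enc = ρ·(4π/3)(r³ − a³) = (-4.89×10^-4)·(4π/3)·((0.0417)³ − (0.0284)³) = -1.016e-7 C.
Since E is radial and uniform over the Gaussian sphere, Φ = E·4πr² = Q_enc/ε₀.
E = k|Q_enc|/r² = (8.99×10^9)(1.016×10^-7)/(0.0417)² = 5.25×10^5 N/C.

E ≈ 5.25×10^5 V/m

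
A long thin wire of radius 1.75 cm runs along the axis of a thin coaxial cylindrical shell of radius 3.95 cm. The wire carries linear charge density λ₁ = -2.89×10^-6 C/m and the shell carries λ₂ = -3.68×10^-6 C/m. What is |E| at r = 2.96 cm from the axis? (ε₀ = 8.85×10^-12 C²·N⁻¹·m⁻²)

Take a coaxial cylindrical Gaussian surface of radius r = 2.96 cm and length L (between the conductors, 1.75 cm < r < 3.95 cm).
The shell at 3.95 cm lies outside the Gaussian surface, so λ_enc = λ₁ = -2.89×10^-6 C/m.
By Gauss's law (flux through the curved wall only), E·2πrL = λ_enc L/ε₀.
E = |λ_enc|/(2πε₀r) = (2.89e-6)/(2π·8.85×10^-12·0.0296) = 1.76×10^6 N/C.

E = 1.76e6 V/m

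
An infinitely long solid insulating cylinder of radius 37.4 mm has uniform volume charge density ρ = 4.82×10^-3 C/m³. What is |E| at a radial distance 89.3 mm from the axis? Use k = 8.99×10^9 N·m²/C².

Choose a coaxial cylinder of radius r = 89.3 mm (arbitrary length L) as the Gaussian surface (r > 37.4 mm, full cross-section enclosed).
λ_enc = ρ·πR² = (4.82×10^-3)π(0.0374)² = 2.118×10^-5 C/m.
Since E is radial and uniform over the curved surface, Φ = E·2πrL = Q_enc/ε₀ = λ_enc L/ε₀.
E = 2k|λ_enc|/r = 2(8.99×10^9)(2.118×10^-5)/(0.0893) = 4.26e6 N/C.

E ≈ 4.26×10^6 V/m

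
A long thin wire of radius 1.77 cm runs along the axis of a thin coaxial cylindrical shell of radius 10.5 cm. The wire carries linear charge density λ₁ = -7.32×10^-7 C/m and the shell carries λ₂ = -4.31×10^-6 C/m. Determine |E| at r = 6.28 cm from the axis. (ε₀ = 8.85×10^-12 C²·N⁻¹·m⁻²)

Choose a coaxial cylinder of radius r = 6.28 cm (arbitrary length L) as the Gaussian surface (between the conductors, 1.77 cm < r < 10.5 cm).
Only the inner wire is enclosed; the outer shell contributes nothing inside itself. λ_enc = λ₁ = -7.32×10^-7 C/m.
Applying ∮E·dA = Q_enc/ε₀ with the end caps contributing no flux:
E = |λ_enc|/(2πε₀r) = (7.32e-7)/(2π·8.85×10^-12·0.0628) = 2.10×10^5 N/C.

E ≈ 2.10×10^5 N/C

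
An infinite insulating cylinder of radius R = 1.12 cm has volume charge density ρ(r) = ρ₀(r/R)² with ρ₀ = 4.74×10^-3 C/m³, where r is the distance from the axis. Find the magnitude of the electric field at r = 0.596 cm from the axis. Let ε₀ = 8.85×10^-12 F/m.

|E| ≈ 2.26e5 V/m

By cylindrical symmetry E is radial; use a coaxial Gaussian cylinder of radius 0.596 cm and length L (r < R).
Integrating ρ over the cross-section to radius r: λ_enc = (2πρ₀/R²) ∫₀^r r'^3 dr' = 2πρ₀ r^4/(4·R²) = 7.489e-8 C/m.
Since E is radial and uniform over the curved surface, Φ = E·2πrL = Q_enc/ε₀ = λ_enc L/ε₀.
E = |λ_enc|/(2πε₀r) = (7.489×10^-8)/(2π·8.85×10^-12·0.00596) = 2.26e5 N/C.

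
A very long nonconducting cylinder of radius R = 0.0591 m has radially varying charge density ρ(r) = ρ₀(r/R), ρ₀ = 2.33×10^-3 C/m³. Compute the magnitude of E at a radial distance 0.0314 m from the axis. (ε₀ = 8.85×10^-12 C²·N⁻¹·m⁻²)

|E| ≈ 1.46×10^6 N/C

By cylindrical symmetry E is radial; use a coaxial Gaussian cylinder of radius 0.0314 m and length L (r < R).
λ_enc = ∫₀^r ρ(r')·2πr' dr' = (2πρ₀/R)·r^3/3 = 2.556×10^-6 C/m.
Gauss's law: E·2πrL = λ_enc L/ε₀.
E = |λ_enc|/(2πε₀r) = (2.556×10^-6)/(2π·8.85×10^-12·0.0314) = 1.46×10^6 N/C.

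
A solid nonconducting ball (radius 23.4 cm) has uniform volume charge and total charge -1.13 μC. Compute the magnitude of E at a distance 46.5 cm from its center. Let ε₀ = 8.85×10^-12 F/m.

E ≈ 4.70×10^4 N/C

Symmetry ⇒ E = E(r) r̂. Gaussian sphere of radius r = 46.5 cm (r > R, so the entire charge is enclosed).
Q_enc = -1.13 μC = -1.13×10^-6 C.
By Gauss's law, ∮E·dA = E·4πr² = Q_enc/ε₀.
E = |Q_enc|/(4πε₀r²) = (1.13×10^-6)/(4π·8.85×10^-12·(0.465)²) = 4.70×10^4 N/C.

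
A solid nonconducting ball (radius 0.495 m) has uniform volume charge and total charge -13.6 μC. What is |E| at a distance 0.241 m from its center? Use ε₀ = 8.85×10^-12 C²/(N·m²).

Take a concentric spherical Gaussian surface of radius r = 0.241 m (r < R).
For a uniform sphere the enclosed fraction is (r/R)³, so Q_enc = (-13.6 μC)(0.241/0.495)³ = -1.57×10^-6 C.
By Gauss's law, ∮E·dA = E·4πr² = Q_enc/ε₀.
E = |Q_enc|/(4πε₀r²) = (1.57×10^-6)/(4π·8.85×10^-12·(0.241)²) = 2.43e5 N/C.

|E| ≈ 2.43e5 N/C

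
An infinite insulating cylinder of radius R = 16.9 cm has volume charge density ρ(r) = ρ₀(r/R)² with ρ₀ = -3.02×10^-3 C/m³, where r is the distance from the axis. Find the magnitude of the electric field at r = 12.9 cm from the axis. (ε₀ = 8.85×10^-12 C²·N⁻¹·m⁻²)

Choose a coaxial cylinder of radius r = 12.9 cm (arbitrary length L) as the Gaussian surface (r < R).
λ_enc = ∫₀^r ρ(r')·2πr' dr' = (2πρ₀/R²)·r^4/4 = -4.60×10^-5 C/m.
Gauss's law: E·2πrL = λ_enc L/ε₀.
E = |λ_enc|/(2πε₀r) = (4.60×10^-5)/(2π·8.85×10^-12·0.129) = 6.41e6 N/C.

E ≈ 6.41×10^6 N/C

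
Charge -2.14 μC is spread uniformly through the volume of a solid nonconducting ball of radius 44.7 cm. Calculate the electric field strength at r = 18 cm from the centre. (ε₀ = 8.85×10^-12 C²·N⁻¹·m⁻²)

Take a concentric spherical Gaussian surface of radius r = 18 cm (r < R).
For a uniform sphere the enclosed fraction is (r/R)³, so Q_enc = (-2.14 μC)(0.18/0.447)³ = -1.397e-7 C.
By Gauss's law, ∮E·dA = E·4πr² = Q_enc/ε₀.
E = |Q_enc|/(4πε₀r²) = (1.397×10^-7)/(4π·8.85×10^-12·(0.18)²) = 3.88e4 N/C.

3.88×10^4 N/C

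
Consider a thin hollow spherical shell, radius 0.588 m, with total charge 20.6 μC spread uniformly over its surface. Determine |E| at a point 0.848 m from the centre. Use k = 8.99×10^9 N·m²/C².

Take a concentric spherical Gaussian surface of radius r = 0.848 m (r > 0.588 m).
The entire shell is enclosed: Q_enc = 2.06×10^-5 C.
By Gauss's law, ∮E·dA = E·4πr² = Q_enc/ε₀.
E = k|Q_enc|/r² = (8.99×10^9)(2.06e-5)/(0.848)² = 2.58×10^5 N/C.

E = 2.58×10^5 N/C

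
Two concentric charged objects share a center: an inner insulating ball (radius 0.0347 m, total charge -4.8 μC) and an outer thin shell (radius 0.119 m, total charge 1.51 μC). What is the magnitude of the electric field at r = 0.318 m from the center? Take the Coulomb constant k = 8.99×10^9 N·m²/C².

Use a concentric Gaussian sphere at r = 0.318 m (r > 0.119 m, enclosing both).
Q_enc = (-4.8 μC) + (1.51 μC) = -3.29×10^-6 C.
Applying ∮E·dA = Q_enc/ε₀ with Φ = E(4πr²):
E = k|Q_enc|/r² = (8.99×10^9)(3.29×10^-6)/(0.318)² = 2.92×10^5 N/C.

E = 2.92e5 N/C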